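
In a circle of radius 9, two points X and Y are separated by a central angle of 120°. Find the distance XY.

Chord length = 2r sin(θ/2)
= 2 × 9 × sin(120°/2)
= 2 × 9 × sin(60°)
= 9*sqrt(3)

9*sqrt(3)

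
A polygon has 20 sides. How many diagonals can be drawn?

Total line segments between 20 vertices = C(20,2) = 190.
Subtract the 20 sides: 190 - 20 = 170 diagonals.

170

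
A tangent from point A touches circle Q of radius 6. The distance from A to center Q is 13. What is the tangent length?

Let T be the point of tangency. Then QT ⊥ AT (radius ⊥ tangent).
In right triangle QTA: QA² = QT² + AT²
13² = 6² + AT²
AT² = 133, AT = sqrt(133)

sqrt(133)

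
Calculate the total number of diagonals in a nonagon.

Each of the 9 vertices connects to 6 non-adjacent vertices via diagonals.
Total connections = 9 × 6 = 54, but each diagonal is counted twice.
Number of diagonals = 54 / 2 = 27.

27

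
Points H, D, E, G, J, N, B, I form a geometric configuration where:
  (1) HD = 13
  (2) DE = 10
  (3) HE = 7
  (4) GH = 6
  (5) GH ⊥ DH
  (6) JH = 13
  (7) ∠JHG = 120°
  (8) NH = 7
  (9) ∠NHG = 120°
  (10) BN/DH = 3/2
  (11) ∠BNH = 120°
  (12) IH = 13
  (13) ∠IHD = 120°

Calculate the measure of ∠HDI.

Step 1: By the law of cosines on triangle DHI: DI² = 13² + 13² − 2·13·13·cos(120°) = 507, so DI = 13·√3.
Step 2: By the inverse law of cosines on triangle HDI: cos(∠HDI) = (13² + (13·√3)² − 13²) / (2·13·13·√3) = 507/585.43 = 0.866, so ∠HDI = 30°.

Therefore, the measure of angle ∠HDI = 30°.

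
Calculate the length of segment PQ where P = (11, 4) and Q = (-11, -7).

d = sqrt((-22)^2 + (-11)^2) = sqrt(605) = 11*sqrt(5)

11*sqrt(5)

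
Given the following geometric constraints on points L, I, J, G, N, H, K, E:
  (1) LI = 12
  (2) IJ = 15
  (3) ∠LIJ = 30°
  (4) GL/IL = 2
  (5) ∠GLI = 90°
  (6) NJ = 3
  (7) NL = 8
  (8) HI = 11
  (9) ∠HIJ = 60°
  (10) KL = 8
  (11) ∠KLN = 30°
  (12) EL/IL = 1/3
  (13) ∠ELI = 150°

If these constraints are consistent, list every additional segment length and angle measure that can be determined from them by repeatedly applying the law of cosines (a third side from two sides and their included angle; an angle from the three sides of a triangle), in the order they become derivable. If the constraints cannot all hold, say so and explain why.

The constraints are consistent. Derivable facts, in order:
After 1 step:
- IE ≈ 15.59
- IG = 12·√5
- JH = √181
- LJ ≈ 7.57
- NK ≈ 4.14
After 2 steps:
- ∠EIL = 7.37°
- ∠GIL = 63.43°
- ∠HJI = 45.08°
- ∠IEL = 22.63°
- ∠IGL = 26.57°
- ∠IHJ = 74.92°
- ∠IJL = 52.48°
- ∠ILJ = 97.52°
- ∠JLN = 22°
- ∠JNL = 70.82°
- ∠KNL = 75°
- ∠LJN = 87.18°
- ∠LKN = 75°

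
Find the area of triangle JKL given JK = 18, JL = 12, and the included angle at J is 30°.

Area = (1/2)(18)(12) sin(30°) = (1/2)(18)(12)(1/2) = 54

54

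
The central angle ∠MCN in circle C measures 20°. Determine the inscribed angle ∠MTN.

By the inscribed angle theorem, the inscribed angle is half the central angle.
Inscribed angle = 20° / 2 = 10°

10°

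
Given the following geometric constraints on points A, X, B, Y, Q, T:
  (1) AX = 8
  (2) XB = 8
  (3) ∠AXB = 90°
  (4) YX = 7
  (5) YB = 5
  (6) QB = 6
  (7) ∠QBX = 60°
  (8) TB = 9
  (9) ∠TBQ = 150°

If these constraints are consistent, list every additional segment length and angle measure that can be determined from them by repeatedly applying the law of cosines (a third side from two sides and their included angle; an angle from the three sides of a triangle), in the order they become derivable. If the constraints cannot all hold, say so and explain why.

The constraints are consistent. Derivable facts, in order:
After 1 step:
- AB = 8·√2
- QT ≈ 14.51
- XQ = 2·√13
- ∠BXY = 38.21°
- ∠BYX = 81.79°
- ∠XBY = 60°
After 2 steps:
- ∠ABX = 45°
- ∠BAX = 45°
- ∠BQT = 18.07°
- ∠BQX = 73.9°
- ∠BTQ = 11.93°
- ∠BXQ = 46.1°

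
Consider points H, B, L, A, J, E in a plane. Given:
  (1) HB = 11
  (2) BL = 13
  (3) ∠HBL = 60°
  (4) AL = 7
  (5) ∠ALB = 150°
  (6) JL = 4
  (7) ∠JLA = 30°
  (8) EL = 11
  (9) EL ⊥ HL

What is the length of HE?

Step 1: By the law of cosines on triangle LBH: LH² = 13² + 11² − 2·13·11·cos(60°) = 147, so LH = 7·√3.
Step 2: By the law of cosines on triangle HLE: HE² = (7·√3)² + 11² − 2·7·√3·11·cos(90°) = 268, so HE = 2·√67.

Therefore, the length of HE = 2·√67.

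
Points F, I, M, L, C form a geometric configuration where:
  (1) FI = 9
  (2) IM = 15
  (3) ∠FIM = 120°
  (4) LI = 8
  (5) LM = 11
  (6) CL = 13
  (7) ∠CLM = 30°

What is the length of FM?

Step 1: By the law of cosines on triangle FIM: FM² = 9² + 15² − 2·9·15·cos(120°) = 441, so FM = 21.

Therefore, the length of FM = 21.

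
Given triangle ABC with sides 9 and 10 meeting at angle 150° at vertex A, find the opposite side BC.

Law of cosines: BC^2 = 9^2 + 10^2 - 2(9)(10)cos(150°) = 90*sqrt(3) + 181, so BC = sqrt(90*sqrt(3) + 181).

sqrt(90*sqrt(3) + 181)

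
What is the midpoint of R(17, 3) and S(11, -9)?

The midpoint is the point halfway along the segment.
Move half the horizontal distance: 17 + (11 - 17)/2 = 17 + -6/2 = 14
Move half the vertical distance: 3 + (-9 - 3)/2 = 3 + -12/2 = -3
Midpoint = (14, -3)

(14, -3)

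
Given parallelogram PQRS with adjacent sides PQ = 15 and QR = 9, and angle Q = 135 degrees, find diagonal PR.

Law of cosines: d^2 = 15^2 + 9^2 - 2(15)(9)cos(135°) = 135*sqrt(2) + 306, so d = 3*sqrt(15*sqrt(2) + 34).

3*sqrt(15*sqrt(2) + 34)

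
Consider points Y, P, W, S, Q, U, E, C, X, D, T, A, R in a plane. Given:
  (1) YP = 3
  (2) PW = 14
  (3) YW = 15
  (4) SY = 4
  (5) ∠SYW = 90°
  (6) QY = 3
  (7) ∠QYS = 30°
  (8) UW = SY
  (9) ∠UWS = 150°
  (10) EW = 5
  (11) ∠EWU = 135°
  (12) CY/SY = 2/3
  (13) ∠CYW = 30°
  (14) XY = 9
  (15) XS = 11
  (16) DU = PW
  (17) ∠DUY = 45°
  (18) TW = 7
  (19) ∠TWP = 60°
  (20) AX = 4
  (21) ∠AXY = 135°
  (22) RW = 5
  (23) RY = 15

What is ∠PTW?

Step 1: By the law of cosines on triangle TWP: TP² = 7² + 14² − 2·7·14·cos(60°) = 147, so TP = 7·√3.
Step 2: By the inverse law of cosines on triangle PTW: cos(∠PTW) = ((7·√3)² + 7² − 14²) / (2·7·√3·7) = 0/169.74 = 0, so ∠PTW = 90°.

Therefore, the measure of angle ∠PTW = 90°.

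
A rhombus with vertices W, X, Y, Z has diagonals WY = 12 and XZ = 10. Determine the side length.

The diagonals of a rhombus bisect each other at right angles.
Half-diagonals: 12/2 = 6 and 10/2 = 5
side = sqrt(6^2 + 5^2)
side = sqrt(36 + 25)
side = sqrt(61)

sqrt(61)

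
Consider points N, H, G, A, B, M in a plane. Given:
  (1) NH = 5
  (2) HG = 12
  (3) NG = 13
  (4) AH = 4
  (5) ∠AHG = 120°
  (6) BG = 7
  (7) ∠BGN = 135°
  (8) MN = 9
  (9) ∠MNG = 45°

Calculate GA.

Step 1: By the law of cosines on triangle GHA: GA² = 12² + 4² − 2·12·4·cos(120°) = 208, so GA = 4·√13.

Therefore, the length of GA = 4·√13.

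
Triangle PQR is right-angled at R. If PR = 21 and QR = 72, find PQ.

By the Pythagorean theorem: PQ^2 = PR^2 + QR^2
PQ^2 = 21^2 + 72^2 = 441 + 5184 = 5625
PQ = sqrt(5625) = 75

75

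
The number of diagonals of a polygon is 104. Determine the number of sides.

Using d = n(n - 3)/2, we solve 104 = n(n - 3)/2.
So n(n - 3) = 208.
Testing n = 16: 16 * 13 = 208 = 208. Correct.
The polygon has 16 sides.

16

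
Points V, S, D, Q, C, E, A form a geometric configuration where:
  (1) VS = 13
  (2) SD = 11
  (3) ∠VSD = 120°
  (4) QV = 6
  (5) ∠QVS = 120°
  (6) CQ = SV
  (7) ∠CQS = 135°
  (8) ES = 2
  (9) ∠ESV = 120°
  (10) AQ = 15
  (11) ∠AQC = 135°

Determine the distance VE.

Step 1: By the law of cosines on triangle VSE: VE² = 13² + 2² − 2·13·2·cos(120°) = 199, so VE = √199.

Therefore, the length of VE = √199.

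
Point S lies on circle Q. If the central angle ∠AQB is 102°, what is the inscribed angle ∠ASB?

An inscribed angle intercepts an arc from a point on the circle, while the central angle intercepts the same arc from the center.
The inscribed angle is always half the central angle: 102° / 2 = 51°.

51°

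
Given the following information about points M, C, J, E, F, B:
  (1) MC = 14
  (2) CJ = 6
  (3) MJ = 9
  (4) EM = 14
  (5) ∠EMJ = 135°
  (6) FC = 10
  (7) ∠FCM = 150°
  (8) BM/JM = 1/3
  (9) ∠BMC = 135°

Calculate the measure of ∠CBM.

From the given relations: BM = 1/3·JM = 1/3·9 = 3.
Step 1: By the law of cosines on triangle BMC: BC² = 3² + 14² − 2·3·14·cos(135°) = 264.4, so BC ≈ 16.26.
Step 2: By the inverse law of cosines on triangle CBM: cos(∠CBM) = (16.26² + 3² − 14²) / (2·16.26·3) = 77.4/97.56 = 0.7933, so ∠CBM = 37.5°.

Therefore, the measure of angle ∠CBM = 37.5°.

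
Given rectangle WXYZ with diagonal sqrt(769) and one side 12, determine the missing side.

The diagonal of a rectangle forms a right triangle with the two sides.
Rearranging the Pythagorean theorem: missing side = sqrt(d^2 - known^2).
= sqrt(769 - 144) = sqrt(625) = 25.

25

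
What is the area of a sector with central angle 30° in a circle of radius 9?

Sector area = πr² × θ/360
= π × 9² × 1/12
= π × 81 × 1/12
= 27*pi/4

27*pi/4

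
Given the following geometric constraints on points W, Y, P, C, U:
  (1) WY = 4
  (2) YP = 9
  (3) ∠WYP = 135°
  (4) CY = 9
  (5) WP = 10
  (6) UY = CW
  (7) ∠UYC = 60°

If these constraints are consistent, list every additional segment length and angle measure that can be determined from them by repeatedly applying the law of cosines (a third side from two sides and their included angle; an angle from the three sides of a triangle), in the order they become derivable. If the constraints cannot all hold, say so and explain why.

These constraints are not satisfiable: (1), (2) and (3) already determine WP: by the law of cosines WP² = 4² + 9² − 2·4·9·cos(135°) = 147.91, so WP ≈ 12.16, which contradicts (5) WP = 10. No planar figure meets all of them, so nothing further can be derived.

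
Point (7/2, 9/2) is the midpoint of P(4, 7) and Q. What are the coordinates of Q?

Using the midpoint formula: M = ((x1 + x2)/2, (y1 + y2)/2)
We know M = (7/2, 9/2) and P = (4, 7)
For x: 7/2 = (4 + x2)/2, so x2 = 2*7/2 - 4 = 3
For y: 9/2 = (7 + y2)/2, so y2 = 2*9/2 - 7 = 2
Q = (3, 2)

(3, 2)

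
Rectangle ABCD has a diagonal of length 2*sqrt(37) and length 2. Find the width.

b = sqrt(d^2 - a^2) = sqrt(148 - 4) = sqrt(144) = 12

12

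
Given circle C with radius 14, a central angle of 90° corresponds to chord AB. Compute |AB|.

Chord = 2(14) sin(45°) = 14*sqrt(2)

14*sqrt(2)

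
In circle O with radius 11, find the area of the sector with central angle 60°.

Sector area = πr² × θ/360
= π × 11² × 1/6
= π × 121 × 1/6
= 121*pi/6

121*pi/6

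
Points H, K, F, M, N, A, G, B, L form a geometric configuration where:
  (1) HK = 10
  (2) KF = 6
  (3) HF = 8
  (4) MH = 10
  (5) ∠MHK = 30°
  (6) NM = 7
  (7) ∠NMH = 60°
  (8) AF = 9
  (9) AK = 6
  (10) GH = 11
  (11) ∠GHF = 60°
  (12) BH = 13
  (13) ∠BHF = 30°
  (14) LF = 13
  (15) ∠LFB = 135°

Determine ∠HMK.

Step 1: By the law of cosines on triangle MHK: MK² = 10² + 10² − 2·10·10·cos(30°) = 26.79, so MK ≈ 5.18.
Step 2: By the inverse law of cosines on triangle HMK: cos(∠HMK) = (10² + 5.18² − 10²) / (2·10·5.18) = 26.79/103.53 = 0.2588, so ∠HMK = 75°.

Therefore, the measure of angle ∠HMK = 75°.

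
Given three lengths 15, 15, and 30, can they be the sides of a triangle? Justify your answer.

Check the triangle inequality: 15 + 15 = 30 ≤ 30.
Since the sum of two sides does not exceed the third, no triangle can be formed.

No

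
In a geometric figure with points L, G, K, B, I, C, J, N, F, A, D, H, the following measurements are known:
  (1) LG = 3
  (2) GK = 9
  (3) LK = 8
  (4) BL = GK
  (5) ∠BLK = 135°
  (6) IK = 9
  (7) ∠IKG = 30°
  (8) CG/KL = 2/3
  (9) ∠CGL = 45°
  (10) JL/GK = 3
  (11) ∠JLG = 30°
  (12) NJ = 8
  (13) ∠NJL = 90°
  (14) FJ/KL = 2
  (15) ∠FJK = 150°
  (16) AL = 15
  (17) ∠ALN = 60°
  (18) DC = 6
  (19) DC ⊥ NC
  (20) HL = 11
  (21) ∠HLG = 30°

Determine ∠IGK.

Step 1: By the law of cosines on triangle GKI: GI² = 9² + 9² − 2·9·9·cos(30°) = 21.7, so GI ≈ 4.66.
Step 2: By the inverse law of cosines on triangle IGK: cos(∠IGK) = (4.66² + 9² − 9²) / (2·4.66·9) = 21.7/83.86 = 0.2588, so ∠IGK = 75°.

Therefore, the measure of angle ∠IGK = 75°.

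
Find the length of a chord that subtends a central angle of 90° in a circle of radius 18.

Chord length = 2r sin(θ/2)
= 2 × 18 × sin(90°/2)
= 2 × 18 × sin(45°)
= 18*sqrt(2)

18*sqrt(2)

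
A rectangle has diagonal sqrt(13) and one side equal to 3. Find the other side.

The diagonal of a rectangle forms a right triangle with the two sides.
Rearranging the Pythagorean theorem: missing side = sqrt(d^2 - known^2).
= sqrt(13 - 9) = sqrt(4) = 2.

2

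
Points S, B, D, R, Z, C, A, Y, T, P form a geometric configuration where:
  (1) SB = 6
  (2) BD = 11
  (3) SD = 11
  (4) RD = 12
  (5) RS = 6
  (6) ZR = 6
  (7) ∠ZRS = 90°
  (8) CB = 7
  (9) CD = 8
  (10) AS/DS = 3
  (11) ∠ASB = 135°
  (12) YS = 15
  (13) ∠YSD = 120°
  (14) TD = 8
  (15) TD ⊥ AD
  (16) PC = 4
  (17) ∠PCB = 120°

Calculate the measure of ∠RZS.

Step 1: By the law of cosines on triangle ZRS: ZS² = 6² + 6² − 2·6·6·cos(90°) = 72, so ZS = 6·√2.
Step 2: By the inverse law of cosines on triangle RZS: cos(∠RZS) = (6² + (6·√2)² − 6²) / (2·6·6·√2) = 72/101.82 = 0.7071, so ∠RZS = 45°.

Therefore, the measure of angle ∠RZS = 45°.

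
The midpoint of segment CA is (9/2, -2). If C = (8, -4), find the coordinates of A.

Using the midpoint formula: M = ((x1 + x2)/2, (y1 + y2)/2)
We know M = (9/2, -2) and C = (8, -4)
For x: 9/2 = (8 + x2)/2, so x2 = 2*9/2 - 8 = 1
For y: -2 = (-4 + y2)/2, so y2 = 2*-2 - -4 = 0
A = (1, 0)

(1, 0)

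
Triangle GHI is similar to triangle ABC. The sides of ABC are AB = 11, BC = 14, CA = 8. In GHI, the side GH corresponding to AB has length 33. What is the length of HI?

k = 33/11 = 3. HI = 3 * 14 = 42.

42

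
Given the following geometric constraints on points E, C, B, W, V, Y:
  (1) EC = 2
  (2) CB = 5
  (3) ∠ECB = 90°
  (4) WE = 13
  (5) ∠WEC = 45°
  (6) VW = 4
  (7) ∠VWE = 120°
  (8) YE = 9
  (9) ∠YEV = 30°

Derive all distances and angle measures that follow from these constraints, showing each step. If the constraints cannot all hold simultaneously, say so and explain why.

The constraints are consistent.

Step 1: From EC = 2, CB = 5, and ∠ECB = 90°, by the law of cosines:
  EB² = EC² + CB² - 2·EC·CB·cos(90°) = 4 + 25 - 0 = 29
  EB = √29

Step 2: From EW = 13, WV = 4, and ∠EWV = 120°, by the law of cosines:
  EV² = EW² + WV² - 2·EW·WV·cos(120°) = 169 + 16 + 52 = 237
  EV ≈ 15.39

Step 3: From CE = 2, EW = 13, and ∠CEW = 45°, by the law of cosines:
  CW² = CE² + EW² - 2·CE·EW·cos(45°) = 4 + 169 - 36.77 = 136.2
  CW ≈ 11.67

Step 4: From VE = 15.39, EY = 9, and ∠VEY = 30°, by the law of cosines:
  VY² = VE² + EY² - 2·VE·EY·cos(30°) = 237 + 81 - 240 = 78.02
  VY ≈ 8.83

Step 5: From EB = √29, EC = 2, BC = 5, by the inverse law of cosines:
  cos(∠BEC) = (EB² + EC² - BC²) / (2·EB·EC)
  ∠BEC = 68.2°

Step 6: From EV = 15.39, EW = 13, VW = 4, by the inverse law of cosines:
  cos(∠VEW) = (EV² + EW² - VW²) / (2·EV·EW)
  ∠VEW = 13°

Step 7: From CE = 2, CW = 11.67, EW = 13, by the inverse law of cosines:
  cos(∠ECW) = (CE² + CW² - EW²) / (2·CE·CW)
  ∠ECW = 128.04°

Step 8: From BC = 5, BE = √29, CE = 2, by the inverse law of cosines:
  cos(∠CBE) = (BC² + BE² - CE²) / (2·BC·BE)
  ∠CBE = 21.8°

Step 9: From WC = 11.67, WE = 13, CE = 2, by the inverse law of cosines:
  cos(∠CWE) = (WC² + WE² - CE²) / (2·WC·WE)
  ∠CWE = 6.96°

Step 10: From VE = 15.39, VW = 4, EW = 13, by the inverse law of cosines:
  cos(∠EVW) = (VE² + VW² - EW²) / (2·VE·VW)
  ∠EVW = 47°

Step 11: From VE = 15.39, VY = 8.83, EY = 9, by the inverse law of cosines:
  cos(∠EVY) = (VE² + VY² - EY²) / (2·VE·VY)
  ∠EVY = 30.63°

Step 12: From YE = 9, YV = 8.83, EV = 15.39, by the inverse law of cosines:
  cos(∠EYV) = (YE² + YV² - EV²) / (2·YE·YV)
  ∠EYV = 119.37°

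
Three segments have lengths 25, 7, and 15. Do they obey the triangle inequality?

The longest side is 25. The other two sides sum to 7 + 15 = 22.
Since 22 ≤ 25, the two shorter sides cannot reach around to close the triangle.

No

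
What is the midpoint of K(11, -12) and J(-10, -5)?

The midpoint is the average of the coordinates:
x: (11 + -10)/2 = 1/2
y: (-12 + -5)/2 = -17/2
Midpoint = (1/2, -17/2)

(1/2, -17/2)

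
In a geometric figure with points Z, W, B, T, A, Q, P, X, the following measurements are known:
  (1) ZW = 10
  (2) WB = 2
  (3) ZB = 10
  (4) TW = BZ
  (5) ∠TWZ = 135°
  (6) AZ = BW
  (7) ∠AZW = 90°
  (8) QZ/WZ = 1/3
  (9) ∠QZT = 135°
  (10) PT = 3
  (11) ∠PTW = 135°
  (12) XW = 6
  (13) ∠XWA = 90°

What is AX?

From the given relations: AZ = BW = 2.
Step 1: By the law of cosines on triangle AZW: AW² = 2² + 10² − 2·2·10·cos(90°) = 104, so AW = 2·√26.
Step 2: By the law of cosines on triangle AWX: AX² = (2·√26)² + 6² − 2·2·√26·6·cos(90°) = 140, so AX = 2·√35.

Therefore, the length of AX = 2·√35.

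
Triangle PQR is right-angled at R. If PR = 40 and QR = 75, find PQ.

By the Pythagorean theorem: PQ^2 = PR^2 + QR^2
PQ^2 = 40^2 + 75^2 = 1600 + 5625 = 7225
PQ = sqrt(7225) = 85

85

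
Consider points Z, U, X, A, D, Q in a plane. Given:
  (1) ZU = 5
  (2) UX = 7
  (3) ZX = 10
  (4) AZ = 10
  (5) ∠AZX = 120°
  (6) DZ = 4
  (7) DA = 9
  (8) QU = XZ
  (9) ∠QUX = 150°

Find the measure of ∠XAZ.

Step 1: By the law of cosines on triangle AZX: AX² = 10² + 10² − 2·10·10·cos(120°) = 300, so AX = 10·√3.
Step 2: By the inverse law of cosines on triangle XAZ: cos(∠XAZ) = ((10·√3)² + 10² − 10²) / (2·10·√3·10) = 300/346.41 = 0.866, so ∠XAZ = 30°.

Therefore, the measure of angle ∠XAZ = 30°.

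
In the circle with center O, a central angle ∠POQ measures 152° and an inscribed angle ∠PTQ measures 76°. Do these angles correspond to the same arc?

By the inscribed angle theorem, if both angles subtend the same arc, the inscribed angle must be half the central angle.
Half of 152° = 76°, which equals the given inscribed angle of 76°.
Therefore, yes, they correspond to the same arc.

Yes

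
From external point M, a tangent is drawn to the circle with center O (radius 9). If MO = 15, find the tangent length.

Let T be the point of tangency. Then OT ⊥ MT (radius ⊥ tangent).
In right triangle OTM: OM² = OT² + MT²
15² = 9² + MT²
MT² = 144, MT = 12

12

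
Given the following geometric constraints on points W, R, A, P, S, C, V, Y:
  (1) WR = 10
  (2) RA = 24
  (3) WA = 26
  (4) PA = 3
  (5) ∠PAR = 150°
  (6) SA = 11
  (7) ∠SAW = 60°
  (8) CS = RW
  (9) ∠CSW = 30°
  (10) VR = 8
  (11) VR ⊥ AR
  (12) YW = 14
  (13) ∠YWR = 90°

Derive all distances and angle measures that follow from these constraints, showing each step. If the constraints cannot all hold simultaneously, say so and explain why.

The constraints are consistent.

From the given relations:
  CS = RW = 10

Step 1: From WA = 26, AS = 11, and ∠WAS = 60°, by the law of cosines:
  WS² = WA² + AS² - 2·WA·AS·cos(60°) = 676 + 121 - 286 = 511
  WS ≈ 22.61

Step 2: From RA = 24, AP = 3, and ∠RAP = 150°, by the law of cosines:
  RP² = RA² + AP² - 2·RA·AP·cos(150°) = 576 + 9 + 124.7 = 709.7
  RP ≈ 26.64

Step 3: From RW = 10, WY = 14, and ∠RWY = 90°, by the law of cosines:
  RY² = RW² + WY² - 2·RW·WY·cos(90°) = 100 + 196 - 0 = 296
  RY = 2·√74

Step 4: From AR = 24, RV = 8, and ∠ARV = 90°, by the law of cosines:
  AV² = AR² + RV² - 2·AR·RV·cos(90°) = 576 + 64 - 0 = 640
  AV = 8·√10

Step 5: From WA = 26, WR = 10, AR = 24, by the inverse law of cosines:
  cos(∠AWR) = (WA² + WR² - AR²) / (2·WA·WR)
  ∠AWR = 67.38°

Step 6: From RA = 24, RW = 10, AW = 26, by the inverse law of cosines:
  cos(∠ARW) = (RA² + RW² - AW²) / (2·RA·RW)
  ∠ARW = 90°

Step 7: From AR = 24, AW = 26, RW = 10, by the inverse law of cosines:
  cos(∠RAW) = (AR² + AW² - RW²) / (2·AR·AW)
  ∠RAW = 22.62°

Step 8: From WS = 22.61, SC = 10, and ∠WSC = 30°, by the law of cosines:
  WC² = WS² + SC² - 2·WS·SC·cos(30°) = 511 + 100 - 391.5 = 219.5
  WC ≈ 14.81

Step 9: From WA = 26, WS = 22.61, AS = 11, by the inverse law of cosines:
  cos(∠AWS) = (WA² + WS² - AS²) / (2·WA·WS)
  ∠AWS = 24.92°

Step 10: From RA = 24, RP = 26.64, AP = 3, by the inverse law of cosines:
  cos(∠ARP) = (RA² + RP² - AP²) / (2·RA·RP)
  ∠ARP = 3.23°

Step 11: From RW = 10, RY = 2·√74, WY = 14, by the inverse law of cosines:
  cos(∠WRY) = (RW² + RY² - WY²) / (2·RW·RY)
  ∠WRY = 54.46°

Step 12: From AR = 24, AV = 8·√10, RV = 8, by the inverse law of cosines:
  cos(∠RAV) = (AR² + AV² - RV²) / (2·AR·AV)
  ∠RAV = 18.43°

Step 13: From PA = 3, PR = 26.64, AR = 24, by the inverse law of cosines:
  cos(∠APR) = (PA² + PR² - AR²) / (2·PA·PR)
  ∠APR = 26.77°

Step 14: From SA = 11, SW = 22.61, AW = 26, by the inverse law of cosines:
  cos(∠ASW) = (SA² + SW² - AW²) / (2·SA·SW)
  ∠ASW = 95.08°

Step 15: From VA = 8·√10, VR = 8, AR = 24, by the inverse law of cosines:
  cos(∠AVR) = (VA² + VR² - AR²) / (2·VA·VR)
  ∠AVR = 71.57°

Step 16: From YR = 2·√74, YW = 14, RW = 10, by the inverse law of cosines:
  cos(∠RYW) = (YR² + YW² - RW²) / (2·YR·YW)
  ∠RYW = 35.54°

Step 17: From WC = 14.81, WS = 22.61, CS = 10, by the inverse law of cosines:
  cos(∠CWS) = (WC² + WS² - CS²) / (2·WC·WS)
  ∠CWS = 19.73°

Step 18: From CS = 10, CW = 14.81, SW = 22.61, by the inverse law of cosines:
  cos(∠SCW) = (CS² + CW² - SW²) / (2·CS·CW)
  ∠SCW = 130.27°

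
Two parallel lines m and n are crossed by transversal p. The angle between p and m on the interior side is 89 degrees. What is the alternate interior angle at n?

Alternate interior angles are equal: 89 degrees.

89 degrees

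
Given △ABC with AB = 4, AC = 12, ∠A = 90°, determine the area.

Area = (1/2)(4)(12) sin(90°) = (1/2)(4)(12)(1) = 24

24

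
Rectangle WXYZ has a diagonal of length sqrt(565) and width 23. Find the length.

Using the Pythagorean theorem: d^2 = a^2 + b^2
b^2 = d^2 - a^2
b^2 = 565 - 529
b^2 = 36
b = sqrt(36) = 6

6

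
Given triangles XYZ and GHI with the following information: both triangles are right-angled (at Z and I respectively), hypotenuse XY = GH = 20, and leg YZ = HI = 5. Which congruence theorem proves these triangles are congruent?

The given information provides:
both triangles are right-angled (at Z and I respectively), hypotenuse XY = GH = 20, and leg YZ = HI = 5
This matches the HL congruence theorem.
The hypotenuse and one leg of two right triangles are equal (Hypotenuse-Leg).

HL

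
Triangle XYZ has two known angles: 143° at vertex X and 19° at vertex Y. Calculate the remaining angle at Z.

angle Z = 180 - 143 - 19 = 18 degrees.

18 degrees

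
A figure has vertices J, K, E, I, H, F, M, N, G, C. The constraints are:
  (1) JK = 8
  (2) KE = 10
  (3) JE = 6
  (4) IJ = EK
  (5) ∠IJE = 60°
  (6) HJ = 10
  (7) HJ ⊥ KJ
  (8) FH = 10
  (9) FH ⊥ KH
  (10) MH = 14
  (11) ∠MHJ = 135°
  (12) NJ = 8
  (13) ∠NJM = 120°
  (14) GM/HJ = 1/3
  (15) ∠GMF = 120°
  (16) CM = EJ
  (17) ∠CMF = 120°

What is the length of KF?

Step 1: By the law of cosines on triangle HJK: HK² = 10² + 8² − 2·10·8·cos(90°) = 164, so HK = 2·√41.
Step 2: By the law of cosines on triangle KHF: KF² = (2·√41)² + 10² − 2·2·√41·10·cos(90°) = 264, so KF = 2·√66.

Therefore, the length of KF = 2·√66.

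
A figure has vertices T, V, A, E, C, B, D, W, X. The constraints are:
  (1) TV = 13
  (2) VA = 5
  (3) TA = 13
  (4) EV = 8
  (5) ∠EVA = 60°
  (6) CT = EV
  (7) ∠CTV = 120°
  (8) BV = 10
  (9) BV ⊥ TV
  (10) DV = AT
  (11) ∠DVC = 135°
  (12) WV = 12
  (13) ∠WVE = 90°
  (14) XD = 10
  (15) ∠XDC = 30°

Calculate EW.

Step 1: By the law of cosines on triangle EVW: EW² = 8² + 12² − 2·8·12·cos(90°) = 208, so EW = 4·√13.

Therefore, the length of EW = 4·√13.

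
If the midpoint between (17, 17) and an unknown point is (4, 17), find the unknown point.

Using the midpoint formula: M = ((x1 + x2)/2, (y1 + y2)/2)
We know M = (4, 17) and R = (17, 17)
For x: 4 = (17 + x2)/2, so x2 = 2*4 - 17 = -9
For y: 17 = (17 + y2)/2, so y2 = 2*17 - 17 = 17
S = (-9, 17)

(-9, 17)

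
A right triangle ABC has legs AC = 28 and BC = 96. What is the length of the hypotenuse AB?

AB = sqrt(28^2 + 96^2) = sqrt(10000) = 100

100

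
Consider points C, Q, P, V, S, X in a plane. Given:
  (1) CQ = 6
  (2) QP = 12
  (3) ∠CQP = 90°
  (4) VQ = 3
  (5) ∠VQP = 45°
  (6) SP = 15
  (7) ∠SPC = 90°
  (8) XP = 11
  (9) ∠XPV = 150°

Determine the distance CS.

Step 1: By the law of cosines on triangle CQP: CP² = 6² + 12² − 2·6·12·cos(90°) = 180, so CP = 6·√5.
Step 2: By the law of cosines on triangle CPS: CS² = (6·√5)² + 15² − 2·6·√5·15·cos(90°) = 405, so CS = 9·√5.

Therefore, the length of CS = 9·√5.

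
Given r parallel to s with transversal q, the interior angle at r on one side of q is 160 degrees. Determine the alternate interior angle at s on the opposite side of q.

Alternate interior angles lie on opposite sides of the transversal, between the parallel lines.
By the alternate interior angle theorem, they are equal: 160 degrees.

160 degrees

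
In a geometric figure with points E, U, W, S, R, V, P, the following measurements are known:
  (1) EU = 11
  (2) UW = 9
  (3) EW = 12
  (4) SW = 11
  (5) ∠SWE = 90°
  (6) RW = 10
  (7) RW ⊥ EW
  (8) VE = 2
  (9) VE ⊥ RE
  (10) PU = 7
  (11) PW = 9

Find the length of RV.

Step 1: By the law of cosines on triangle EWR: ER² = 12² + 10² − 2·12·10·cos(90°) = 244, so ER = 2·√61.
Step 2: By the law of cosines on triangle REV: RV² = (2·√61)² + 2² − 2·2·√61·2·cos(90°) = 248, so RV = 2·√62.

Therefore, the length of RV = 2·√62.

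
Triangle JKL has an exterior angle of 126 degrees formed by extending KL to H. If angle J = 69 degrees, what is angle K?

The exterior angle theorem states that an exterior angle equals the sum of the two non-adjacent interior angles.
So 126 = 69 + angle K, which gives angle K = 126 - 69 = 57 degrees.

57 degrees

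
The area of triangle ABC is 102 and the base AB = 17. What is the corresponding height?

Area = (1/2) * base * height
height = 2 * Area / base
height = 2 * 102 / 17
height = 204 / 17
height = 12

12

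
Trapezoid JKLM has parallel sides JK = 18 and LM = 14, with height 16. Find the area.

A trapezoid's area equals the midsegment times the height.
The midsegment is (18 + 14) / 2 = 16.
Area = 16 * 16 = 256.

256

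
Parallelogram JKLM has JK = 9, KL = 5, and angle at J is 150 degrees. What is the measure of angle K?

In a parallelogram, consecutive angles are supplementary (sum to 180°).
angle K = 180 - angle J
angle K = 180 - 150
angle K = 30 degrees

30 degrees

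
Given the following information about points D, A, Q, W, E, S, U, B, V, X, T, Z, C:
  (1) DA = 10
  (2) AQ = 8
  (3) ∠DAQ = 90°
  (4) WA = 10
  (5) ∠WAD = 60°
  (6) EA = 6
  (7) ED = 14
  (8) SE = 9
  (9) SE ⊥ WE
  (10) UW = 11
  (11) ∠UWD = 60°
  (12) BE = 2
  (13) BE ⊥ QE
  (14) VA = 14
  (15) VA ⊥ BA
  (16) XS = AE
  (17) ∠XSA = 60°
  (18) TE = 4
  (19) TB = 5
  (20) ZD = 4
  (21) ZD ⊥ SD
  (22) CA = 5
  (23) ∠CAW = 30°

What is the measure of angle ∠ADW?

Step 1: By the law of cosines on triangle DAW: DW² = 10² + 10² − 2·10·10·cos(60°) = 100, so DW = 10.
Step 2: By the inverse law of cosines on triangle ADW: cos(∠ADW) = (10² + 10² − 10²) / (2·10·10) = 100/200 = 0.5, so ∠ADW = 60°.

Therefore, the measure of angle ∠ADW = 60°.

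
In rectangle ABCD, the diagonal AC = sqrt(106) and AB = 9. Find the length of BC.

b = sqrt(d^2 - a^2) = sqrt(106 - 81) = sqrt(25) = 5

5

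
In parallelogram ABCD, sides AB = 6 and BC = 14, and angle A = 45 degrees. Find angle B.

Consecutive angles are supplementary: angle B = 180 - 45 = 135 degrees.

135 degrees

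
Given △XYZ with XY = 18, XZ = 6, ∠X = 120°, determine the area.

Area = (1/2) * XY * XZ * sin(X)
Area = (1/2) * 18 * 6 * sin(120°)
Area = (1/2) * 18 * 6 * sqrt(3)/2
Area = 27*sqrt(3)

27*sqrt(3)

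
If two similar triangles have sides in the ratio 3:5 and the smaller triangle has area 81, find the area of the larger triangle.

The ratio of areas of similar triangles = (side ratio)^2.
Side ratio = 3:5, so area ratio = 9:25.
Area of the larger triangle / Area of the smaller triangle = 25/9
Area of the larger triangle = 81 * 25/9 = 225

225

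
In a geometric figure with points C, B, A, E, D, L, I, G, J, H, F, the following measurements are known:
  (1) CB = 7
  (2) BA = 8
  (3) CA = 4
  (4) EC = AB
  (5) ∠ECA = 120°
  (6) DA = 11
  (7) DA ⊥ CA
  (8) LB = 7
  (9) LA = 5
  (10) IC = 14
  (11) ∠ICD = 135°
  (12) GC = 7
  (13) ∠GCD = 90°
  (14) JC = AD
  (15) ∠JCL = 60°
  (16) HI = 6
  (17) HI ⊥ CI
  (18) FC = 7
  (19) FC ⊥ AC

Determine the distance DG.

Step 1: By the law of cosines on triangle CAD: CD² = 4² + 11² − 2·4·11·cos(90°) = 137, so CD = √137.
Step 2: By the law of cosines on triangle DCG: DG² = √137² + 7² − 2·√137·7·cos(90°) = 186, so DG = √186.

Therefore, the length of DG = √186.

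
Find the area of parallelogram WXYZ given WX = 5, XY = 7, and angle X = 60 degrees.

Area = 5 * 7 * sin(60°) = 35 * sqrt(3)/2 = 35*sqrt(3)/2

35*sqrt(3)/2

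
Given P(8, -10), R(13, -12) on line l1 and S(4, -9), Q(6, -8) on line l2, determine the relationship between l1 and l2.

Slope of line 1: m1 = (-12 - -10)/(13 - 8) = -2/5 = -2/5
Slope of line 2: m2 = (-8 - -9)/(6 - 4) = 1/2 = 1/2
For parallel lines we need equal slopes: -2/5 != 1/2.
For perpendicular lines we need m1*m2 = -1: (-2/5)(1/2) = -1/5 != -1.
Since neither condition holds, the lines are neither parallel nor perpendicular.

Neither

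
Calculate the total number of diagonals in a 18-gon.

Each of the 18 vertices connects to 15 non-adjacent vertices via diagonals.
Total connections = 18 × 15 = 270, but each diagonal is counted twice.
Number of diagonals = 270 / 2 = 135.

135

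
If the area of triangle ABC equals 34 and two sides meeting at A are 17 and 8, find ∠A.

sin(C) = 2 * 34 / (17 * 8) = 1/2, so C = arcsin(1/2) = 30°.
Since sin(180° - C) = sin(C), the obtuse angle 150° gives the same area, so C = 30° or C = 150°.

30° or 150°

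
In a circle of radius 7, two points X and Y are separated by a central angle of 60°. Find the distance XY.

Chord length = 2r sin(θ/2)
= 2 × 7 × sin(60°/2)
= 2 × 7 × sin(30°)
= 7

7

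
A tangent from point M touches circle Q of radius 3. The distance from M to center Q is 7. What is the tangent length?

Let T be the point of tangency. Then QT ⊥ MT (radius ⊥ tangent).
In right triangle QTM: QM² = QT² + MT²
7² = 3² + MT²
MT² = 40, MT = 2*sqrt(10)

2*sqrt(10)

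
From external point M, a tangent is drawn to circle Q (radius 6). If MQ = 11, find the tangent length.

Let T be the point of tangency. Then QT ⊥ MT (radius ⊥ tangent).
In right triangle QTM: QM² = QT² + MT²
11² = 6² + MT²
MT² = 85, MT = sqrt(85)

sqrt(85)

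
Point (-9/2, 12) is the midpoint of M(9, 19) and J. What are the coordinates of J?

Using the midpoint formula: M = ((x1 + x2)/2, (y1 + y2)/2)
We know M = (-9/2, 12) and M = (9, 19)
For x: -9/2 = (9 + x2)/2, so x2 = 2*-9/2 - 9 = -18
For y: 12 = (19 + y2)/2, so y2 = 2*12 - 19 = 5
J = (-18, 5)

(-18, 5)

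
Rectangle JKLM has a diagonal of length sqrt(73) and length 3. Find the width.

The diagonal of a rectangle forms a right triangle with the two sides.
Rearranging the Pythagorean theorem: missing side = sqrt(d^2 - known^2).
= sqrt(73 - 9) = sqrt(64) = 8.

8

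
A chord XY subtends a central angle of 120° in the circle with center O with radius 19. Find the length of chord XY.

Drop a perpendicular from the center to the chord, bisecting both the chord and the central angle.
Each half-chord = r sin(θ/2) = 19 sin(60°).
The full chord = 2 × 19 × sin(60°) = 19*sqrt(3).

19*sqrt(3)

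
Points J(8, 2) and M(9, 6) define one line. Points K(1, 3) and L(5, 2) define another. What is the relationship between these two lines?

Slope of line 1: m1 = (6 - 2)/(9 - 8) = 4/1 = 4
Slope of line 2: m2 = (2 - 3)/(5 - 1) = -1/4 = -1/4
m1 * m2 = (4) * (-1/4) = -1 = -1, so the lines are perpendicular.

Perpendicular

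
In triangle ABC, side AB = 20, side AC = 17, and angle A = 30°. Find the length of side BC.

By the law of cosines: BC^2 = AB^2 + AC^2 - 2*AB*AC*cos(A)
BC^2 = 20^2 + 17^2 - 2*20*17*cos(30°)
BC^2 = 400 + 289 - 680*(sqrt(3)/2)
BC^2 = 689 - 340*sqrt(3)
BC = sqrt(689 - 340*sqrt(3))

sqrt(689 - 340*sqrt(3))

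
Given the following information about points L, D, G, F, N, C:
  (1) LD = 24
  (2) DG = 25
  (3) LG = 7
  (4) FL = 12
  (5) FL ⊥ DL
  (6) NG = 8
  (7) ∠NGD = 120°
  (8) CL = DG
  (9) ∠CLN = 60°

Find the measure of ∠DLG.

Step 1: By the inverse law of cosines on triangle DLG: cos(∠DLG) = (24² + 7² − 25²) / (2·24·7) = 0/336 = 0, so ∠DLG = 90°.

Therefore, the measure of angle ∠DLG = 90°.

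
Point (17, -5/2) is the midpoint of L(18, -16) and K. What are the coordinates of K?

Using the midpoint formula: M = ((x1 + x2)/2, (y1 + y2)/2)
We know M = (17, -5/2) and L = (18, -16)
For x: 17 = (18 + x2)/2, so x2 = 2*17 - 18 = 16
For y: -5/2 = (-16 + y2)/2, so y2 = 2*-5/2 - -16 = 11
K = (16, 11)

(16, 11)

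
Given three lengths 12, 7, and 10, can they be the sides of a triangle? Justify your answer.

For three segments to close into a triangle, no single side can be as long as the other two combined.
The longest side is 12, and 7 + 10 = 17 > 12.
A triangle can be formed.

Yes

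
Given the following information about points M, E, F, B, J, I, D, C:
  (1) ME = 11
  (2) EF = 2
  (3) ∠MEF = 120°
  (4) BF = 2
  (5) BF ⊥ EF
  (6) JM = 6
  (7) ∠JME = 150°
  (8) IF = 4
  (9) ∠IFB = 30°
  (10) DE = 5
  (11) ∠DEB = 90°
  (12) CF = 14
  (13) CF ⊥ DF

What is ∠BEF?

Step 1: By the law of cosines on triangle EFB: EB² = 2² + 2² − 2·2·2·cos(90°) = 8, so EB = 2·√2.
Step 2: By the inverse law of cosines on triangle BEF: cos(∠BEF) = ((2·√2)² + 2² − 2²) / (2·2·√2·2) = 8/11.31 = 0.7071, so ∠BEF = 45°.

Therefore, the measure of angle ∠BEF = 45°.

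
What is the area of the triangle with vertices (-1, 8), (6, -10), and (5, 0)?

Using the Shoelace formula for a triangle:
Area = (1/2)|x0(y1 - y2) + x1(y2 - y0) + x2(y0 - y1)|
Area = (1/2)|-1(-10 - 0) + 6(0 - 8) + 5(8 - -10)|
Area = (1/2)|10 + -48 + 90|
Area = (1/2)|52|
Area = (1/2)(52)
Area = 26

26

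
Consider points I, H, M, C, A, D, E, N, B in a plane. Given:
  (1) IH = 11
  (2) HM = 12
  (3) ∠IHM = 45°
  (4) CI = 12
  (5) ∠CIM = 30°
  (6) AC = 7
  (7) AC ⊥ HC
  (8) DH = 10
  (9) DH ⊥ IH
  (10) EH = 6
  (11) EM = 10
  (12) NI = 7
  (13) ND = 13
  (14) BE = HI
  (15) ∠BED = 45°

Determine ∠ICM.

Step 1: By the law of cosines on triangle IHM: IM² = 11² + 12² − 2·11·12·cos(45°) = 78.32, so IM ≈ 8.85.
Step 2: By the law of cosines on triangle CIM: CM² = 12² + 8.85² − 2·12·8.85·cos(30°) = 38.38, so CM ≈ 6.2.
Step 3: By the inverse law of cosines on triangle ICM: cos(∠ICM) = (12² + 6.2² − 8.85²) / (2·12·6.2) = 104.05/148.68 = 0.6999, so ∠ICM = 45.58°.

Therefore, the measure of angle ∠ICM = 45.58°.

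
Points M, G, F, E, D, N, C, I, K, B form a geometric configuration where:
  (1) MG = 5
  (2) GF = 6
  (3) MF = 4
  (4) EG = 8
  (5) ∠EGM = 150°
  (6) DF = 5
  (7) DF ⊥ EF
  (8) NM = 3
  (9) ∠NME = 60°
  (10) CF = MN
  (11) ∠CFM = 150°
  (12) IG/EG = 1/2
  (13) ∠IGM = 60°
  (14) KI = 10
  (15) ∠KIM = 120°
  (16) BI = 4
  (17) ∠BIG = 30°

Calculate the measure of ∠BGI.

From the given relations: IG = 1/2·EG = 1/2·8 = 4.
Step 1: By the law of cosines on triangle GIB: GB² = 4² + 4² − 2·4·4·cos(30°) = 4.29, so GB ≈ 2.07.
Step 2: By the inverse law of cosines on triangle BGI: cos(∠BGI) = (2.07² + 4² − 4²) / (2·2.07·4) = 4.29/16.56 = 0.2588, so ∠BGI = 75°.

Therefore, the measure of angle ∠BGI = 75°.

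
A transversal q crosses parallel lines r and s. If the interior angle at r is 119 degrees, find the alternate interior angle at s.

Alternate interior angles are equal: 119 degrees.

119 degrees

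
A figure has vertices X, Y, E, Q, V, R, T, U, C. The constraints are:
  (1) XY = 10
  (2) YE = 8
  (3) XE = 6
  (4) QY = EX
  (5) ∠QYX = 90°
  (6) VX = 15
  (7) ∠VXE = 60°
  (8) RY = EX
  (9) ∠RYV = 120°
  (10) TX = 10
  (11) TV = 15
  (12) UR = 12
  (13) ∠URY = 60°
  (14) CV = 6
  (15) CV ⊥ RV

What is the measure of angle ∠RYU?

From the given relations: RY = EX = 6.
Step 1: By the law of cosines on triangle YRU: YU² = 6² + 12² − 2·6·12·cos(60°) = 108, so YU = 6·√3.
Step 2: By the inverse law of cosines on triangle RYU: cos(∠RYU) = (6² + (6·√3)² − 12²) / (2·6·6·√3) = 0/124.71 = 0, so ∠RYU = 90°.

Therefore, the measure of angle ∠RYU = 90°.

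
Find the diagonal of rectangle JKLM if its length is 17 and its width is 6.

d = sqrt(17^2 + 6^2) = sqrt(325) = 5*sqrt(13)

5*sqrt(13)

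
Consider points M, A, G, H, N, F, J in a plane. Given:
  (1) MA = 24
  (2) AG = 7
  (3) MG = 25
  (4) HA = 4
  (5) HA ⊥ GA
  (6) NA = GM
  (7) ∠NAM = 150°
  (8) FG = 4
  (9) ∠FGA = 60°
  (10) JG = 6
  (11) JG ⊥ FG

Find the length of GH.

Step 1: By the law of cosines on triangle GAH: GH² = 7² + 4² − 2·7·4·cos(90°) = 65, so GH = √65.

Therefore, the length of GH = √65.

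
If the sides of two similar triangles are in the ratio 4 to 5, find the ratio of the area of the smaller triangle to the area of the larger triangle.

Area scales with the square of linear dimensions. If every length is multiplied by 4/5, then the area is multiplied by (4/5)^2 = 16/25.
The area ratio is 16:25.

16:25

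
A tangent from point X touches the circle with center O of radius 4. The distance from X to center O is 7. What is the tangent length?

Let T be the point of tangency. Then OT ⊥ XT (radius ⊥ tangent).
In right triangle OTX: OX² = OT² + XT²
7² = 4² + XT²
XT² = 33, XT = sqrt(33)

sqrt(33)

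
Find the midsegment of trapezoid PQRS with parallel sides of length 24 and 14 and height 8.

midsegment = (24 + 14) / 2 = 38 / 2 = 19

19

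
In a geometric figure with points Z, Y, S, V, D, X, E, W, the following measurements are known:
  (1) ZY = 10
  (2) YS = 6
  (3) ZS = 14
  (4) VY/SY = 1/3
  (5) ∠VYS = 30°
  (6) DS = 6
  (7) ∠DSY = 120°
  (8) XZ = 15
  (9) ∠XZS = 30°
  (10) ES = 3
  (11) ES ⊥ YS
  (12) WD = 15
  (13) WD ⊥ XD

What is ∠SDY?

Step 1: By the law of cosines on triangle DSY: DY² = 6² + 6² − 2·6·6·cos(120°) = 108, so DY = 6·√3.
Step 2: By the inverse law of cosines on triangle SDY: cos(∠SDY) = (6² + (6·√3)² − 6²) / (2·6·6·√3) = 108/124.71 = 0.866, so ∠SDY = 30°.

Therefore, the measure of angle ∠SDY = 30°.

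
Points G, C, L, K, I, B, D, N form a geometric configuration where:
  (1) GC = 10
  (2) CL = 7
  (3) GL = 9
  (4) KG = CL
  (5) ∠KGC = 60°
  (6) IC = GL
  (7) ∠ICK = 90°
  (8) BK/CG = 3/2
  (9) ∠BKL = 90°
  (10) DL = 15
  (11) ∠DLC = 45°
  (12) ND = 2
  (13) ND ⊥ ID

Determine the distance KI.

From the given relations: KG = CL = 7; IC = GL = 9.
Step 1: By the law of cosines on triangle CGK: CK² = 10² + 7² − 2·10·7·cos(60°) = 79, so CK = √79.
Step 2: By the law of cosines on triangle KCI: KI² = √79² + 9² − 2·√79·9·cos(90°) = 160, so KI = 4·√10.

Therefore, the length of KI = 4·√10.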